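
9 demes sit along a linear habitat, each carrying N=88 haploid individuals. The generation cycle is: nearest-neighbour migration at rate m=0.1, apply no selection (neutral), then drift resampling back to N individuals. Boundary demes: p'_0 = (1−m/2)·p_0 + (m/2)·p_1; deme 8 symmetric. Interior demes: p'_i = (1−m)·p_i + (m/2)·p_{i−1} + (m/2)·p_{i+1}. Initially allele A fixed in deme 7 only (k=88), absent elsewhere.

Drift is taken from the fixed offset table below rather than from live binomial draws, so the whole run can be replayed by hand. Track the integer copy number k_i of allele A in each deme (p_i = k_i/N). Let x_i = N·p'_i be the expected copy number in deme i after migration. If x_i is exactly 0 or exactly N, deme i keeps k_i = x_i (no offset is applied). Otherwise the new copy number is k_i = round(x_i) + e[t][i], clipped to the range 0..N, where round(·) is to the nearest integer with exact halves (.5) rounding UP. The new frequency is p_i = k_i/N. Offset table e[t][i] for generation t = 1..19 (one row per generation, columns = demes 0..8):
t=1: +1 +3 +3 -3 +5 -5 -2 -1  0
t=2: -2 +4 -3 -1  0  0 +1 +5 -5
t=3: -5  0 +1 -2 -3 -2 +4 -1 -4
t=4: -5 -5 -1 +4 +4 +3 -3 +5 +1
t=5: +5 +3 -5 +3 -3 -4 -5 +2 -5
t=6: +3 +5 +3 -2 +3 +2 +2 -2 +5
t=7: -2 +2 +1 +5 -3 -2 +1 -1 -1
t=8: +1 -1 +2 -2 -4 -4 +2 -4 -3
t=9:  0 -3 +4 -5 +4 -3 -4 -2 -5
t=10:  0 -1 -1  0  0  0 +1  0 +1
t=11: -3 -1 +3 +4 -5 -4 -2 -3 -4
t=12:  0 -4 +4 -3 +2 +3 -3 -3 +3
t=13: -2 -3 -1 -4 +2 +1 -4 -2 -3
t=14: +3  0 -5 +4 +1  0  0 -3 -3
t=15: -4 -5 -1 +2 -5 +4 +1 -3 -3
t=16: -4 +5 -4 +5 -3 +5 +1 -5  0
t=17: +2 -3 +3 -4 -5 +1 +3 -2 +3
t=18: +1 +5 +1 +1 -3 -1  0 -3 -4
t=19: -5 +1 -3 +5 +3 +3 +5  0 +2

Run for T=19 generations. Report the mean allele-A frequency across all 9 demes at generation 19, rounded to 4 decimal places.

0.0884

t=0: k=[0 0 0 0 0 0 0 88 0]
t=1: x=[0.0000 0.0000 0.0000 0.0000 0.0000 0.0000 4.4000 79.2000 4.4000] k=[0 0 0 0 0 0 2 78 4]
t=2: x=[0.0000 0.0000 0.0000 0.0000 0.0000 0.1000 5.7000 70.5000 7.7000] k=[0 0 0 0 0 0 7 76 3]
t=3: x=[0.0000 0.0000 0.0000 0.0000 0.0000 0.3500 10.1000 68.9000 6.6500] k=[0 0 0 0 0 0 14 68 3]
t=4: x=[0.0000 0.0000 0.0000 0.0000 0.0000 0.7000 16.0000 62.0500 6.2500] k=[0 0 0 0 0 4 13 67 7]
t=5: x=[0.0000 0.0000 0.0000 0.0000 0.2000 4.2500 15.2500 61.3000 10.0000] k=[0 0 0 0 0 0 10 63 5]
t=6: x=[0.0000 0.0000 0.0000 0.0000 0.0000 0.5000 12.1500 57.4500 7.9000] k=[0 0 0 0 0 3 14 55 13]
t=7: x=[0.0000 0.0000 0.0000 0.0000 0.1500 3.4000 15.5000 50.8500 15.1000] k=[0 0 0 0 0 1 17 50 14]
t=8: x=[0.0000 0.0000 0.0000 0.0000 0.0500 1.7500 17.8500 46.5500 15.8000] k=[0 0 0 0 0 0 20 43 13]
t=9: x=[0.0000 0.0000 0.0000 0.0000 0.0000 1.0000 20.1500 40.3500 14.5000] k=[0 0 0 0 0 0 16 38 10]
t=10: x=[0.0000 0.0000 0.0000 0.0000 0.0000 0.8000 16.3000 35.5000 11.4000] k=[0 0 0 0 0 1 17 36 12]
t=11: x=[0.0000 0.0000 0.0000 0.0000 0.0500 1.7500 17.1500 33.8500 13.2000] k=[0 0 0 0 0 0 15 31 9]
t=12: x=[0.0000 0.0000 0.0000 0.0000 0.0000 0.7500 15.0500 29.1000 10.1000] k=[0 0 0 0 0 4 12 26 13]
t=13: x=[0.0000 0.0000 0.0000 0.0000 0.2000 4.2000 12.3000 24.6500 13.6500] k=[0 0 0 0 2 5 8 23 11]
t=14: x=[0.0000 0.0000 0.0000 0.1000 2.0500 5.0000 8.6000 21.6500 11.6000] k=[0 0 0 4 3 5 9 19 9]
t=15: x=[0.0000 0.0000 0.2000 3.7500 3.1500 5.1000 9.3000 18.0000 9.5000] k=[0 0 0 6 0 9 10 15 7]
t=16: x=[0.0000 0.0000 0.3000 5.4000 0.7500 8.6000 10.2000 14.3500 7.4000] k=[0 0 0 10 0 14 11 9 7]
t=17: x=[0.0000 0.0000 0.5000 9.0000 1.2000 13.1500 11.0500 9.0000 7.1000] k=[0 0 4 5 0 14 14 7 10]
t=18: x=[0.0000 0.2000 3.8500 4.7000 0.9500 13.3000 13.6500 7.5000 9.8500] k=[0 5 5 6 0 12 14 5 6]
t=19: x=[0.2500 4.7500 5.0500 5.6500 0.9000 11.5000 13.4500 5.5000 5.9500] k=[0 6 2 11 4 15 18 6 8]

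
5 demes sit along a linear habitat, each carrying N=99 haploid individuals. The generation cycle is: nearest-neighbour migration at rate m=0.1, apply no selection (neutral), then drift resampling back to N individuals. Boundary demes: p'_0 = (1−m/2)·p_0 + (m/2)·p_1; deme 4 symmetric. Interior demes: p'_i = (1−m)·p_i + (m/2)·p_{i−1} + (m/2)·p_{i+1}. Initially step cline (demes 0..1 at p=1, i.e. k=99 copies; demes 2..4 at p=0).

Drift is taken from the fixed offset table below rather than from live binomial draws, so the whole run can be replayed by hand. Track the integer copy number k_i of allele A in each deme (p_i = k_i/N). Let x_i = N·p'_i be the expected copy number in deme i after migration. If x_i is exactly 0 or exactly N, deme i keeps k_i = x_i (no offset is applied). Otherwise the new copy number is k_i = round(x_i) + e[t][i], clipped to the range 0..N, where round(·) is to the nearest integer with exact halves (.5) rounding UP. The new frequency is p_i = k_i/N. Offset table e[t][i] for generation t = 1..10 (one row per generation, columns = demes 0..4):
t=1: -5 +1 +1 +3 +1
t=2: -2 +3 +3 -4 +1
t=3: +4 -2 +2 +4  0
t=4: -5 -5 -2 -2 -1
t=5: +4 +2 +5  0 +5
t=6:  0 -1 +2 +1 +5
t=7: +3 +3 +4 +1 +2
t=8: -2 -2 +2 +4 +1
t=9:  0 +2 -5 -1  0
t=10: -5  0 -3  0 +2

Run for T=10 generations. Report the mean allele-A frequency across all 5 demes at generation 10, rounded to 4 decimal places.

0.4545

t=0: k=[99 99 0 0 0]
t=1: x=[99.0000 94.0500 4.9500 0.0000 0.0000] k=[99 95 6 0 0]
t=2: x=[98.8000 90.7500 10.1500 0.3000 0.0000] k=[97 94 13 0 0]
t=3: x=[96.8500 90.1000 16.4000 0.6500 0.0000] k=[99 88 18 5 0]
t=4: x=[98.4500 85.0500 20.8500 5.4000 0.2500] k=[93 80 19 3 0]
t=5: x=[92.3500 77.6000 21.2500 3.6500 0.1500] k=[96 80 26 4 5]
t=6: x=[95.2000 78.1000 27.6000 5.1500 4.9500] k=[95 77 30 6 10]
t=7: x=[94.1000 75.5500 31.1500 7.4000 9.8000] k=[97 79 35 8 12]
t=8: x=[96.1000 77.7000 35.8500 9.5500 11.8000] k=[94 76 38 14 13]
t=9: x=[93.1000 75.0000 38.7000 15.1500 13.0500] k=[93 77 34 14 13]
t=10: x=[92.2000 75.6500 35.1500 14.9500 13.0500] k=[87 76 32 15 15]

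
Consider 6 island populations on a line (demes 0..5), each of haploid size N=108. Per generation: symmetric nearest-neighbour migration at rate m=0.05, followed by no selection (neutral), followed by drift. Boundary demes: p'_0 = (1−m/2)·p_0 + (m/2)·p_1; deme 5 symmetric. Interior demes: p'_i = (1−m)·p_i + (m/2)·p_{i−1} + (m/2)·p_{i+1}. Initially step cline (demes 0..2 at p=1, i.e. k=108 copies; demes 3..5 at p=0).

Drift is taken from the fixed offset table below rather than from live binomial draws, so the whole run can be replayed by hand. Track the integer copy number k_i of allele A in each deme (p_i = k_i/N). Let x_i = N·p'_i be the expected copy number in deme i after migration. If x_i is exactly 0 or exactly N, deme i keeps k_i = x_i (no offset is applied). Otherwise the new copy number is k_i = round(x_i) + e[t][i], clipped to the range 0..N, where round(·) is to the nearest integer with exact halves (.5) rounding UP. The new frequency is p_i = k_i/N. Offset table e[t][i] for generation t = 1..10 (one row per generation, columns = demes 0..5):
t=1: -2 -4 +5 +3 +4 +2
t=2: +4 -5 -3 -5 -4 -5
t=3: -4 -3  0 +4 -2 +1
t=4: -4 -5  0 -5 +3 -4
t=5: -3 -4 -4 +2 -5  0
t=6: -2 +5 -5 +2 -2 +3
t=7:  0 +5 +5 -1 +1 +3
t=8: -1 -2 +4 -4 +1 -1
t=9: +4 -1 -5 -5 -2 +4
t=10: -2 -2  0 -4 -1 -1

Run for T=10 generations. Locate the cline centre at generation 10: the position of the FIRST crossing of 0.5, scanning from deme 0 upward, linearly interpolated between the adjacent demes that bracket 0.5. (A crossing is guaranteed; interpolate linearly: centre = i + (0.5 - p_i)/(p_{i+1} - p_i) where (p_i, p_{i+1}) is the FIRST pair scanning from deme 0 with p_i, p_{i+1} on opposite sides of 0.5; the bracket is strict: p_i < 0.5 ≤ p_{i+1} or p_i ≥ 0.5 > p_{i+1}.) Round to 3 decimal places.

t=0: k=[108 108 108 0 0 0]
t=1: x=[108.0000 108.0000 105.3000 2.7000 0.0000 0.0000] k=[108 108 108 6 0 0]
t=2: x=[108.0000 108.0000 105.4500 8.4000 0.1500 0.0000] k=[108 108 102 3 0 0]
t=3: x=[108.0000 107.8500 99.6750 5.4000 0.0750 0.0000] k=[108 105 100 9 0 0]
t=4: x=[107.9250 104.9500 97.8500 11.0500 0.2250 0.0000] k=[104 100 98 6 3 0]
t=5: x=[103.9000 100.0500 95.7500 8.2250 3.0000 0.0750] k=[101 96 92 10 0 0]
t=6: x=[100.8750 96.0250 90.0500 11.8000 0.2500 0.0000] k=[99 101 85 14 0 0]
t=7: x=[99.0500 100.5500 83.6250 15.4250 0.3500 0.0000] k=[99 106 89 14 1 0]
t=8: x=[99.1750 105.4000 87.5500 15.5500 1.3000 0.0250] k=[98 103 92 12 2 0]
t=9: x=[98.1250 102.6000 90.2750 13.7500 2.2000 0.0500] k=[102 102 85 9 0 4]
t=10: x=[102.0000 101.5750 83.5250 10.6750 0.3250 3.9000] k=[100 100 84 7 0 3]

2.390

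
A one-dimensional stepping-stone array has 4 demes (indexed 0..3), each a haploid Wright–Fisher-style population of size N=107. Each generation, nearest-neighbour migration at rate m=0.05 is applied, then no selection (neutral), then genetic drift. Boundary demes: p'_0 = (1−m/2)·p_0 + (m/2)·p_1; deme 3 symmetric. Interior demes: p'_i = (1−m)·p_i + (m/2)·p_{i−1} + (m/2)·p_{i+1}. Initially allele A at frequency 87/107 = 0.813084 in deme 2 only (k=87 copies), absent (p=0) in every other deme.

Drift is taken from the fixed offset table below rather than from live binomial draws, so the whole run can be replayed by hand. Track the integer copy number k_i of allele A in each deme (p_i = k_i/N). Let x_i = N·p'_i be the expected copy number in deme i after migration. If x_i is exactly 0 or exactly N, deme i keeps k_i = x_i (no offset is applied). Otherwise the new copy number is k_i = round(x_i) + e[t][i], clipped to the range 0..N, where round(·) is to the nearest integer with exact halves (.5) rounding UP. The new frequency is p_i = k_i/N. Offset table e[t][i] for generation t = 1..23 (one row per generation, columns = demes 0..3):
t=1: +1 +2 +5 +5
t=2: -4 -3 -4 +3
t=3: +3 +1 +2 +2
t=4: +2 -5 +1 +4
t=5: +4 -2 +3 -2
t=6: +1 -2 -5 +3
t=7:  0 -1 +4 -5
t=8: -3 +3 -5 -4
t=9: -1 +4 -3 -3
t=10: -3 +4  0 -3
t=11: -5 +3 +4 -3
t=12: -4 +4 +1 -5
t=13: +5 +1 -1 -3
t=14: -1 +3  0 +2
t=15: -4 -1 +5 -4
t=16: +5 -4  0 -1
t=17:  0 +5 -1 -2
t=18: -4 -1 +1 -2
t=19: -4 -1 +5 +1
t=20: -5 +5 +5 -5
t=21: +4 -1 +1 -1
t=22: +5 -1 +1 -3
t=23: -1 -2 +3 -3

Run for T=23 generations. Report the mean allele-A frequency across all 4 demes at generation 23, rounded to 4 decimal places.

t=0: k=[0 0 87 0]
t=1: x=[0.0000 2.1750 82.6500 2.1750] k=[0 4 88 7]
t=2: x=[0.1000 6.0000 83.8750 9.0250] k=[0 3 80 12]
t=3: x=[0.0750 4.8500 76.3750 13.7000] k=[3 6 78 16]
t=4: x=[3.0750 7.7250 74.6500 17.5500] k=[5 3 76 22]
t=5: x=[4.9500 4.8750 72.8250 23.3500] k=[9 3 76 21]
t=6: x=[8.8500 4.9750 72.8000 22.3750] k=[10 3 68 25]
t=7: x=[9.8250 4.8000 65.3000 26.0750] k=[10 4 69 21]
t=8: x=[9.8500 5.7750 66.1750 22.2000] k=[7 9 61 18]
t=9: x=[7.0500 10.2500 58.6250 19.0750] k=[6 14 56 16]
t=10: x=[6.2000 14.8500 53.9500 17.0000] k=[3 19 54 14]
t=11: x=[3.4000 19.4750 52.1250 15.0000] k=[0 22 56 12]
t=12: x=[0.5500 22.3000 54.0500 13.1000] k=[0 26 55 8]
t=13: x=[0.6500 26.0750 53.1000 9.1750] k=[6 27 52 6]
t=14: x=[6.5250 27.1000 50.2250 7.1500] k=[6 30 50 9]
t=15: x=[6.6000 29.9000 48.4750 10.0250] k=[3 29 53 6]
t=16: x=[3.6500 28.9500 51.2250 7.1750] k=[9 25 51 6]
t=17: x=[9.4000 25.2500 49.2250 7.1250] k=[9 30 48 5]
t=18: x=[9.5250 29.9250 46.4750 6.0750] k=[6 29 47 4]
t=19: x=[6.5750 28.8750 45.4750 5.0750] k=[3 28 50 6]
t=20: x=[3.6250 27.9250 48.3500 7.1000] k=[0 33 53 2]
t=21: x=[0.8250 32.6750 51.2250 3.2750] k=[5 32 52 2]
t=22: x=[5.6750 31.8250 50.2500 3.2500] k=[11 31 51 0]
t=23: x=[11.5000 31.0000 49.2250 1.2750] k=[11 29 52 0]

0.2150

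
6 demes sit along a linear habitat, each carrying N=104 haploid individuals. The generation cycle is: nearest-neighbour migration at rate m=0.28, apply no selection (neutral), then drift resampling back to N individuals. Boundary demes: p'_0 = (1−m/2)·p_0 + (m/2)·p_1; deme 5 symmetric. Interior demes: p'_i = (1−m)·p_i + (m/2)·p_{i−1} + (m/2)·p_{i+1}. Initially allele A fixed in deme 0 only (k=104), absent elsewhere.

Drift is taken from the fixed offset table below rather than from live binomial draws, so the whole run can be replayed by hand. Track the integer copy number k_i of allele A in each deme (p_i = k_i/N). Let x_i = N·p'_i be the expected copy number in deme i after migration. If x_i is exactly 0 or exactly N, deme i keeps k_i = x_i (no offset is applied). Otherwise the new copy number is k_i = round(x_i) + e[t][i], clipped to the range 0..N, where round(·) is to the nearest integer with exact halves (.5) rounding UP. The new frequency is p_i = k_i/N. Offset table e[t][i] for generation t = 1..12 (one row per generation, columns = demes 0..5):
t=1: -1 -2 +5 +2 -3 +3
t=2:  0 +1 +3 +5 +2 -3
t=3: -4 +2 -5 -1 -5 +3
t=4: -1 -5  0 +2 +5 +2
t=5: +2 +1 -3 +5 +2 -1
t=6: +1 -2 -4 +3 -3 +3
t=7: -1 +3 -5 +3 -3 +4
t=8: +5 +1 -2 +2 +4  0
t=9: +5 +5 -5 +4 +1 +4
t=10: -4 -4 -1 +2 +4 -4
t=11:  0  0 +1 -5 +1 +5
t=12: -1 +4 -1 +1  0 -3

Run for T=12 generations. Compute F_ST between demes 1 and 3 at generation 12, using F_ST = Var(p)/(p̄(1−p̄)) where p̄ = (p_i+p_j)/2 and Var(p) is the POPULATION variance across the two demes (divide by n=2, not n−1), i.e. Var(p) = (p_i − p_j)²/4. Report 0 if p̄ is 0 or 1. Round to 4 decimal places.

t=0: k=[104 0 0 0 0 0]
t=1: x=[89.4400 14.5600 0.0000 0.0000 0.0000 0.0000] k=[88 13 0 0 0 0]
t=2: x=[77.5000 21.6800 1.8200 0.0000 0.0000 0.0000] k=[78 23 5 0 0 0]
t=3: x=[70.3000 28.1800 6.8200 0.7000 0.0000 0.0000] k=[66 30 2 0 0 0]
t=4: x=[60.9600 31.1200 5.6400 0.2800 0.0000 0.0000] k=[60 26 6 2 0 0]
t=5: x=[55.2400 27.9600 8.2400 2.2800 0.2800 0.0000] k=[57 29 5 7 2 0]
t=6: x=[53.0800 29.5600 8.6400 6.0200 2.4200 0.2800] k=[54 28 5 9 0 3]
t=7: x=[50.3600 28.4200 8.7800 7.1800 1.6800 2.5800] k=[49 31 4 10 0 7]
t=8: x=[46.4800 29.7400 8.6200 7.7600 2.3800 6.0200] k=[51 31 7 10 6 6]
t=9: x=[48.2000 30.4400 10.7800 9.0200 6.5600 6.0000] k=[53 35 6 13 8 10]
t=10: x=[50.4800 33.4600 11.0400 11.3200 8.9800 9.7200] k=[46 29 10 13 13 6]
t=11: x=[43.6200 28.7200 13.0800 12.5800 12.0200 6.9800] k=[44 29 14 8 13 12]
t=12: x=[41.9000 29.0000 15.2600 9.5400 12.1600 12.1400] k=[41 33 14 11 12 9]

0.0671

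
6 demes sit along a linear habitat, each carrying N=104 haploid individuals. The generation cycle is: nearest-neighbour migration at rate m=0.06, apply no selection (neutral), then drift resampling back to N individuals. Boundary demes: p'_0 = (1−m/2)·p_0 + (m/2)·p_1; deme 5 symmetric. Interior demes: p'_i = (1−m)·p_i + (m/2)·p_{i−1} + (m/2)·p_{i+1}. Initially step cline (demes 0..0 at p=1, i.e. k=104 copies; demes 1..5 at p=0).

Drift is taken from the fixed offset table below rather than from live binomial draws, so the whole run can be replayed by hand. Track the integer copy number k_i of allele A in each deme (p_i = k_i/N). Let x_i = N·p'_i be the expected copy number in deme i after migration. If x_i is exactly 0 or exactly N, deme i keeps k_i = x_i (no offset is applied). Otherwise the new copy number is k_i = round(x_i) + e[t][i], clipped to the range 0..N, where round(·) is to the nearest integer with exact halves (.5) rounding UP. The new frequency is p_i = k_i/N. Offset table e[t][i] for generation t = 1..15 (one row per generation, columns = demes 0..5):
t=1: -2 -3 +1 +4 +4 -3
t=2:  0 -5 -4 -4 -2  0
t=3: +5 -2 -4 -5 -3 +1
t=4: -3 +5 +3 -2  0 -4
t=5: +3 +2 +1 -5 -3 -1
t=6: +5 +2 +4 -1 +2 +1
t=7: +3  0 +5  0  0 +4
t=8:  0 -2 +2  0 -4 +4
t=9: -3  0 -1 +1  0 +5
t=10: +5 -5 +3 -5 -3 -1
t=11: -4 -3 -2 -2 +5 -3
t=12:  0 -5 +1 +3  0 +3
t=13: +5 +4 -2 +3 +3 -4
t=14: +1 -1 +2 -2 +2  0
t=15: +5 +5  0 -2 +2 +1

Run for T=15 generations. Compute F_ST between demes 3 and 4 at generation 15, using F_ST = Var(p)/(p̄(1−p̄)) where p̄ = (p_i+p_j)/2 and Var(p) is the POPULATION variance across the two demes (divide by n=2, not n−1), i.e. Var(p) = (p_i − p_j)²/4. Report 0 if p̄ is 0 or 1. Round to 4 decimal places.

t=0: k=[104 0 0 0 0 0]
t=1: x=[100.8800 3.1200 0.0000 0.0000 0.0000 0.0000] k=[99 0 0 0 0 0]
t=2: x=[96.0300 2.9700 0.0000 0.0000 0.0000 0.0000] k=[96 0 0 0 0 0]
t=3: x=[93.1200 2.8800 0.0000 0.0000 0.0000 0.0000] k=[98 1 0 0 0 0]
t=4: x=[95.0900 3.8800 0.0300 0.0000 0.0000 0.0000] k=[92 9 3 0 0 0]
t=5: x=[89.5100 11.3100 3.0900 0.0900 0.0000 0.0000] k=[93 13 4 0 0 0]
t=6: x=[90.6000 15.1300 4.1500 0.1200 0.0000 0.0000] k=[96 17 8 0 0 0]
t=7: x=[93.6300 19.1000 8.0300 0.2400 0.0000 0.0000] k=[97 19 13 0 0 0]
t=8: x=[94.6600 21.1600 12.7900 0.3900 0.0000 0.0000] k=[95 19 15 0 0 0]
t=9: x=[92.7200 21.1600 14.6700 0.4500 0.0000 0.0000] k=[90 21 14 1 0 0]
t=10: x=[87.9300 22.8600 13.8200 1.3600 0.0300 0.0000] k=[93 18 17 0 0 0]
t=11: x=[90.7500 20.2200 16.5200 0.5100 0.0000 0.0000] k=[87 17 15 0 0 0]
t=12: x=[84.9000 19.0400 14.6100 0.4500 0.0000 0.0000] k=[85 14 16 3 0 0]
t=13: x=[82.8700 16.1900 15.5500 3.3000 0.0900 0.0000] k=[88 20 14 6 3 0]
t=14: x=[85.9600 21.8600 13.9400 6.1500 3.0000 0.0900] k=[87 21 16 4 5 0]
t=15: x=[85.0200 22.8300 15.7900 4.3900 4.8200 0.1500] k=[90 28 16 2 7 1]

0.0140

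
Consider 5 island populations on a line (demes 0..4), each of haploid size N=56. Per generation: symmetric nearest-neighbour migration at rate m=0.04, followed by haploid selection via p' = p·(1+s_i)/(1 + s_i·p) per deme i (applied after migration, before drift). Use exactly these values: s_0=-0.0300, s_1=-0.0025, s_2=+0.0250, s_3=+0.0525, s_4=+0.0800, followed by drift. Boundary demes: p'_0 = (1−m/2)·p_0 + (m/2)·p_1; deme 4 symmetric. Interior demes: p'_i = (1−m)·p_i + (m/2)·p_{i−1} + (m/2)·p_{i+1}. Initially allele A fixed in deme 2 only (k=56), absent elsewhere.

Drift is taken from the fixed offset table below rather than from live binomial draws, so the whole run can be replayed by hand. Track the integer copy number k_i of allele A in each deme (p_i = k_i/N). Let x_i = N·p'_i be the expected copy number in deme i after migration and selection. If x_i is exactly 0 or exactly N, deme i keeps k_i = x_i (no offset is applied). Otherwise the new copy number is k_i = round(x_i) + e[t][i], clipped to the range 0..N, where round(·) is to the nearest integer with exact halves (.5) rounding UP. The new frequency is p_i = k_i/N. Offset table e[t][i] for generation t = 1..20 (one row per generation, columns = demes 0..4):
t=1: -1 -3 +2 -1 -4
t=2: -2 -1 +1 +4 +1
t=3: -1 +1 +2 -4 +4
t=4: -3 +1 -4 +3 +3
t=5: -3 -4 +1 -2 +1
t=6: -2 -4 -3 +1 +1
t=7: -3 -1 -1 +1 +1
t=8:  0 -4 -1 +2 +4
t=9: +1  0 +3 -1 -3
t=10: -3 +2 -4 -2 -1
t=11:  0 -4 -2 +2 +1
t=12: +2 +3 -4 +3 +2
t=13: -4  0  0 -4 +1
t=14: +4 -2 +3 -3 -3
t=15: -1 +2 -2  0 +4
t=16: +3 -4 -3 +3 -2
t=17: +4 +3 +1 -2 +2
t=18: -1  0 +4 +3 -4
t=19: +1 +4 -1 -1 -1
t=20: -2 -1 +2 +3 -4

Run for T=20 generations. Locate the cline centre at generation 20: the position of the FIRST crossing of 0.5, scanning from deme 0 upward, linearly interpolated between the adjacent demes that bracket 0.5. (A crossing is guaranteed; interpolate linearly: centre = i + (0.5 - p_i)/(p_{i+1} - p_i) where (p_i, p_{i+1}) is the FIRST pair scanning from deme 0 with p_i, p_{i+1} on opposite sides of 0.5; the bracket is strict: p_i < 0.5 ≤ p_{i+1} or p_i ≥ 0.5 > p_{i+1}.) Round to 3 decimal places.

t=0: k=[0 0 56 0 0]
t=1: x=[0.0000 1.1173 53.8125 1.1776 0.0000] k=[0 0 56 0 0]
t=2: x=[0.0000 1.1173 53.8125 1.1776 0.0000] k=[0 0 55 5 0]
t=3: x=[0.0000 1.0973 52.9715 6.1756 0.1080] k=[0 2 55 2 4]
t=4: x=[0.0388 3.0129 52.9520 3.2533 4.2527] k=[0 4 49 6 7]
t=5: x=[0.0776 4.8090 47.4209 7.1948 7.4640] k=[0 1 48 5 8]
t=6: x=[0.0194 1.9154 46.3980 6.1964 8.4790] k=[0 0 43 7 9]
t=7: x=[0.0000 0.8579 41.6847 8.1084 9.5545] k=[0 0 41 9 11]
t=8: x=[0.0000 0.8180 39.8255 10.0966 11.6543] k=[0 0 39 12 16]
t=9: x=[0.0000 0.7781 37.9831 13.1272 16.8113] k=[0 1 41 12 14]
t=10: x=[0.0194 1.7757 39.9047 13.1272 14.7820] k=[0 4 36 11 14]
t=11: x=[0.0776 4.5495 35.1839 12.0365 14.7612] k=[0 1 33 14 16]
t=12: x=[0.0194 1.6161 32.3181 14.9746 16.8526] k=[2 5 28 18 19]
t=13: x=[2.0004 5.3878 27.6856 18.8545 19.9573] k=[0 5 28 15 21]
t=14: x=[0.0970 5.3479 27.6256 15.9574 21.8972] k=[4 3 31 13 19]
t=15: x=[3.8688 3.5716 30.4235 14.0106 19.8549] k=[3 6 28 14 24]
t=16: x=[2.9731 6.3659 27.6256 15.0361 24.8588] k=[6 2 25 18 23]
t=17: x=[5.7607 2.5339 24.7405 18.8748 23.9485] k=[10 6 26 17 26]
t=18: x=[9.6738 6.4657 25.7631 17.9788 26.8936] k=[9 6 30 21 23]
t=19: x=[8.7135 6.5256 29.6847 21.8984 24.0093] k=[10 11 29 21 23]
t=20: x=[9.7719 11.3174 28.8255 21.8782 24.0093] k=[8 10 31 25 20]

1.857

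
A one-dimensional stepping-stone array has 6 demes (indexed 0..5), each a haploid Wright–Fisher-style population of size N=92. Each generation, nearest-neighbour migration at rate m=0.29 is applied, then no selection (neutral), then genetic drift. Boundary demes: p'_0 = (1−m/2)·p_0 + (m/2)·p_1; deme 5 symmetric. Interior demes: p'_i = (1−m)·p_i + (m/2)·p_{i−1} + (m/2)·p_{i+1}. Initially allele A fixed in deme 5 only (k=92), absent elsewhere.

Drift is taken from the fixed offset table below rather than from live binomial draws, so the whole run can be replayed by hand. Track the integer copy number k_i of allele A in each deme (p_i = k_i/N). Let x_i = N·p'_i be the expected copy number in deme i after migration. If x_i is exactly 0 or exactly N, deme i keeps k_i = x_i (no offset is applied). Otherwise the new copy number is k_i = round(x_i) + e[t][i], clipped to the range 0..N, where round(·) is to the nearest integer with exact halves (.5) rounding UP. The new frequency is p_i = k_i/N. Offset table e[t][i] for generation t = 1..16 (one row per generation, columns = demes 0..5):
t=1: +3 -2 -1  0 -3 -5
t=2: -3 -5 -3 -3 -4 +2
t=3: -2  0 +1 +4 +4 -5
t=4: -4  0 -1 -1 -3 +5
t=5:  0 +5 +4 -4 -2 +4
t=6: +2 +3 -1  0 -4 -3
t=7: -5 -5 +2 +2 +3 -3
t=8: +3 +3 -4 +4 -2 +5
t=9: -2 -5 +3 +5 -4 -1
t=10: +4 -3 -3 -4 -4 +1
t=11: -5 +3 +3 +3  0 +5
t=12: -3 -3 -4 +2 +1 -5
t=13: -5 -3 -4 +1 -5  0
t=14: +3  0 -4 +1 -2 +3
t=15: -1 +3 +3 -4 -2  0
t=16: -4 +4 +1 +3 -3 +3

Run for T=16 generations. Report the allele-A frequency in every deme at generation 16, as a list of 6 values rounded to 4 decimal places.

t=0: k=[0 0 0 0 0 92]
t=1: x=[0.0000 0.0000 0.0000 0.0000 13.3400 78.6600] k=[0 0 0 0 10 74]
t=2: x=[0.0000 0.0000 0.0000 1.4500 17.8300 64.7200] k=[0 0 0 0 14 67]
t=3: x=[0.0000 0.0000 0.0000 2.0300 19.6550 59.3150] k=[0 0 0 6 24 54]
t=4: x=[0.0000 0.0000 0.8700 7.7400 25.7400 49.6500] k=[0 0 0 7 23 55]
t=5: x=[0.0000 0.0000 1.0150 8.3050 25.3200 50.3600] k=[0 0 5 4 23 54]
t=6: x=[0.0000 0.7250 4.1300 6.9000 24.7400 49.5050] k=[0 4 3 7 21 47]
t=7: x=[0.5800 3.2750 3.7250 8.4500 22.7400 43.2300] k=[0 0 6 10 26 40]
t=8: x=[0.0000 0.8700 5.7100 11.7400 25.7100 37.9700] k=[0 4 2 16 24 43]
t=9: x=[0.5800 3.1300 4.3200 15.1300 25.5950 40.2450] k=[0 0 7 20 22 39]
t=10: x=[0.0000 1.0150 7.8700 18.4050 24.1750 36.5350] k=[0 0 5 14 20 38]
t=11: x=[0.0000 0.7250 5.5800 13.5650 21.7400 35.3900] k=[0 4 9 17 22 40]
t=12: x=[0.5800 4.1450 9.4350 16.5650 23.8850 37.3900] k=[0 1 5 19 25 32]
t=13: x=[0.1450 1.4350 6.4500 17.8400 25.1450 30.9850] k=[0 0 2 19 20 31]
t=14: x=[0.0000 0.2900 4.1750 16.6800 21.4500 29.4050] k=[0 0 0 18 19 32]
t=15: x=[0.0000 0.0000 2.6100 15.5350 20.7400 30.1150] k=[0 0 6 12 19 30]
t=16: x=[0.0000 0.8700 6.0000 12.1450 19.5800 28.4050] k=[0 5 7 15 17 31]

[0.0000, 0.0543, 0.0761, 0.1630, 0.1848, 0.3370]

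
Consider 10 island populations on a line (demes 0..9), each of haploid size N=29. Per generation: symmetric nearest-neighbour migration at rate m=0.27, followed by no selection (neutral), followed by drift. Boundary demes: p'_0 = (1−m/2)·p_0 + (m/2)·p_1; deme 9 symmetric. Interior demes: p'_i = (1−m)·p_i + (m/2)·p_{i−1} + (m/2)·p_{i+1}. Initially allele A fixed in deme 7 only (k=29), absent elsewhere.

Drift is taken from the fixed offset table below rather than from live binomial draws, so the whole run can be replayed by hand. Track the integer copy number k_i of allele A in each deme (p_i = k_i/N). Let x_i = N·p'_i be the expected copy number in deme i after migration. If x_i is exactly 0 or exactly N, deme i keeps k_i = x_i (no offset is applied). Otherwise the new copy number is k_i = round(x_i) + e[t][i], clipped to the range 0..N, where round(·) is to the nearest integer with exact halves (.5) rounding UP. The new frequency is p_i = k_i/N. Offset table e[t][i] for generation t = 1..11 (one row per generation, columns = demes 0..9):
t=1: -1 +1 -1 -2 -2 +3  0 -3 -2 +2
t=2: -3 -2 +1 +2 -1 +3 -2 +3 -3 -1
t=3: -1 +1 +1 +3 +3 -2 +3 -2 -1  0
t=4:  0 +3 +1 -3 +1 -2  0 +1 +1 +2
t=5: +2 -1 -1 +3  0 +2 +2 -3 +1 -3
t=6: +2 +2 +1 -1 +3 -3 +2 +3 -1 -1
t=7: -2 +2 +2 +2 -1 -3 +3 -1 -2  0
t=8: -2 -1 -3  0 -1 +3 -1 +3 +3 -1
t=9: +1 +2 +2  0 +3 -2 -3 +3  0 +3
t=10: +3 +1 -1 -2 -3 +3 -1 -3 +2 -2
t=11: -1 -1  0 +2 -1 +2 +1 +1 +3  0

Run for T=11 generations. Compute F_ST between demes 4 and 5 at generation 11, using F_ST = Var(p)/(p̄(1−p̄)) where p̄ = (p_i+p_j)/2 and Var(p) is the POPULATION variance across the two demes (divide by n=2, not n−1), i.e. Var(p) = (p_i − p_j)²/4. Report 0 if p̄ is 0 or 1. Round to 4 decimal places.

t=0: k=[0 0 0 0 0 0 0 29 0 0]
t=1: x=[0.0000 0.0000 0.0000 0.0000 0.0000 0.0000 3.9150 21.1700 3.9150 0.0000] k=[0 0 0 0 0 0 4 18 2 0]
t=2: x=[0.0000 0.0000 0.0000 0.0000 0.0000 0.5400 5.3500 13.9500 3.8900 0.2700] k=[0 0 0 0 0 4 3 17 1 0]
t=3: x=[0.0000 0.0000 0.0000 0.0000 0.5400 3.3250 5.0250 12.9500 3.0250 0.1350] k=[0 0 0 0 4 1 8 11 2 0]
t=4: x=[0.0000 0.0000 0.0000 0.5400 3.0550 2.3500 7.4600 9.3800 2.9450 0.2700] k=[0 0 0 0 4 0 7 10 4 2]
t=5: x=[0.0000 0.0000 0.0000 0.5400 2.9200 1.4850 6.4600 8.7850 4.5400 2.2700] k=[0 0 0 4 3 3 8 6 6 0]
t=6: x=[0.0000 0.0000 0.5400 3.3250 3.1350 3.6750 7.0550 6.2700 5.1900 0.8100] k=[0 0 2 2 6 1 9 9 4 0]
t=7: x=[0.0000 0.2700 1.7300 2.5400 4.7850 2.7550 7.9200 8.3250 4.1350 0.5400] k=[0 2 4 5 4 0 11 7 2 1]
t=8: x=[0.2700 2.0000 3.8650 4.7300 3.5950 2.0250 8.9750 6.8650 2.5400 1.1350] k=[0 1 1 5 3 5 8 10 6 0]
t=9: x=[0.1350 0.8650 1.5400 4.1900 3.5400 5.1350 7.8650 9.1900 5.7300 0.8100] k=[1 3 4 4 7 3 5 12 6 4]
t=10: x=[1.2700 2.8650 3.8650 4.4050 6.0550 3.8100 5.6750 10.2450 6.5400 4.2700] k=[4 4 3 2 3 7 5 7 9 2]
t=11: x=[4.0000 3.8650 3.0000 2.2700 3.4050 6.1900 5.5400 7.0000 7.7850 2.9450] k=[3 3 3 4 2 8 7 8 11 3]

0.0750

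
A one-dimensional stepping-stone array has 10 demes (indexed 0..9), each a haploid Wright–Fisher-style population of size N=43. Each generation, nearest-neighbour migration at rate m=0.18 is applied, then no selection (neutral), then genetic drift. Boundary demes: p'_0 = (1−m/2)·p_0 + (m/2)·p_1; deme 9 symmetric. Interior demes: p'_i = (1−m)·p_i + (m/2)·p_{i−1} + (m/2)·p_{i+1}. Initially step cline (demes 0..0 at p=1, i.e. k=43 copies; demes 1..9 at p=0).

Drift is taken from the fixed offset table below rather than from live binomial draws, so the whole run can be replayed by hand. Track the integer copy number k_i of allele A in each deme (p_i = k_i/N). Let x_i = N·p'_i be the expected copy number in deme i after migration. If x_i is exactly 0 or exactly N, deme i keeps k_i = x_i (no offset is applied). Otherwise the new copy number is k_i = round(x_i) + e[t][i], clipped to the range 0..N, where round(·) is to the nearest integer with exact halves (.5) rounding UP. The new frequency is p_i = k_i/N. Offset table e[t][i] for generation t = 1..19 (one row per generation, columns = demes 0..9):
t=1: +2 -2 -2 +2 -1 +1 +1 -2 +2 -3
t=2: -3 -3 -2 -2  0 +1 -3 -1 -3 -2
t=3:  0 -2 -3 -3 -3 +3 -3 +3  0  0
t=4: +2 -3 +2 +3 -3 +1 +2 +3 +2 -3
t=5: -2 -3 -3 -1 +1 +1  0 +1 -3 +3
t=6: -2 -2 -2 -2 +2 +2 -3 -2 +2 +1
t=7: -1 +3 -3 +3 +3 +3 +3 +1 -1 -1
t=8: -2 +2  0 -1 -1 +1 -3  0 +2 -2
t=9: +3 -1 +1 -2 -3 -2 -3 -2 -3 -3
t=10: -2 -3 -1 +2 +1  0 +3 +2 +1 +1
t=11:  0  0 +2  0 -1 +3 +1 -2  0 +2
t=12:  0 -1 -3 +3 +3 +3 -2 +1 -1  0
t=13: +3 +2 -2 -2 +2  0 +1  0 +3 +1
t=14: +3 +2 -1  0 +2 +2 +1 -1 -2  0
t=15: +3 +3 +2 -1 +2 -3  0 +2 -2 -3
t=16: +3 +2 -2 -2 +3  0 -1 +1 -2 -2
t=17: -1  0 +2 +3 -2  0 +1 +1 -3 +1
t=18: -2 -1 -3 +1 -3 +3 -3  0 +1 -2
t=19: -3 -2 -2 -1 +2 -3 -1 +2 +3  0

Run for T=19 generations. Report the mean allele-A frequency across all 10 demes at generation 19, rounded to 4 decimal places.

0.0814

t=0: k=[43 0 0 0 0 0 0 0 0 0]
t=1: x=[39.1300 3.8700 0.0000 0.0000 0.0000 0.0000 0.0000 0.0000 0.0000 0.0000] k=[41 2 0 0 0 0 0 0 0 0]
t=2: x=[37.4900 5.3300 0.1800 0.0000 0.0000 0.0000 0.0000 0.0000 0.0000 0.0000] k=[34 2 0 0 0 0 0 0 0 0]
t=3: x=[31.1200 4.7000 0.1800 0.0000 0.0000 0.0000 0.0000 0.0000 0.0000 0.0000] k=[31 3 0 0 0 0 0 0 0 0]
t=4: x=[28.4800 5.2500 0.2700 0.0000 0.0000 0.0000 0.0000 0.0000 0.0000 0.0000] k=[30 2 2 0 0 0 0 0 0 0]
t=5: x=[27.4800 4.5200 1.8200 0.1800 0.0000 0.0000 0.0000 0.0000 0.0000 0.0000] k=[25 2 0 0 0 0 0 0 0 0]
t=6: x=[22.9300 3.8900 0.1800 0.0000 0.0000 0.0000 0.0000 0.0000 0.0000 0.0000] k=[21 2 0 0 0 0 0 0 0 0]
t=7: x=[19.2900 3.5300 0.1800 0.0000 0.0000 0.0000 0.0000 0.0000 0.0000 0.0000] k=[18 7 0 0 0 0 0 0 0 0]
t=8: x=[17.0100 7.3600 0.6300 0.0000 0.0000 0.0000 0.0000 0.0000 0.0000 0.0000] k=[15 9 1 0 0 0 0 0 0 0]
t=9: x=[14.4600 8.8200 1.6300 0.0900 0.0000 0.0000 0.0000 0.0000 0.0000 0.0000] k=[17 8 3 0 0 0 0 0 0 0]
t=10: x=[16.1900 8.3600 3.1800 0.2700 0.0000 0.0000 0.0000 0.0000 0.0000 0.0000] k=[14 5 2 2 0 0 0 0 0 0]
t=11: x=[13.1900 5.5400 2.2700 1.8200 0.1800 0.0000 0.0000 0.0000 0.0000 0.0000] k=[13 6 4 2 0 0 0 0 0 0]
t=12: x=[12.3700 6.4500 4.0000 2.0000 0.1800 0.0000 0.0000 0.0000 0.0000 0.0000] k=[12 5 1 5 3 0 0 0 0 0]
t=13: x=[11.3700 5.2700 1.7200 4.4600 2.9100 0.2700 0.0000 0.0000 0.0000 0.0000] k=[14 7 0 2 5 0 0 0 0 0]
t=14: x=[13.3700 7.0000 0.8100 2.0900 4.2800 0.4500 0.0000 0.0000 0.0000 0.0000] k=[16 9 0 2 6 2 0 0 0 0]
t=15: x=[15.3700 8.8200 0.9900 2.1800 5.2800 2.1800 0.1800 0.0000 0.0000 0.0000] k=[18 12 3 1 7 0 0 0 0 0]
t=16: x=[17.4600 11.7300 3.6300 1.7200 5.8300 0.6300 0.0000 0.0000 0.0000 0.0000] k=[20 14 2 0 9 1 0 0 0 0]
t=17: x=[19.4600 13.4600 2.9000 0.9900 7.4700 1.6300 0.0900 0.0000 0.0000 0.0000] k=[18 13 5 4 5 2 1 0 0 0]
t=18: x=[17.5500 12.7300 5.6300 4.1800 4.6400 2.1800 1.0000 0.0900 0.0000 0.0000] k=[16 12 3 5 2 5 0 0 0 0]
t=19: x=[15.6400 11.5500 3.9900 4.5500 2.5400 4.2800 0.4500 0.0000 0.0000 0.0000] k=[13 10 2 4 5 1 0 0 0 0]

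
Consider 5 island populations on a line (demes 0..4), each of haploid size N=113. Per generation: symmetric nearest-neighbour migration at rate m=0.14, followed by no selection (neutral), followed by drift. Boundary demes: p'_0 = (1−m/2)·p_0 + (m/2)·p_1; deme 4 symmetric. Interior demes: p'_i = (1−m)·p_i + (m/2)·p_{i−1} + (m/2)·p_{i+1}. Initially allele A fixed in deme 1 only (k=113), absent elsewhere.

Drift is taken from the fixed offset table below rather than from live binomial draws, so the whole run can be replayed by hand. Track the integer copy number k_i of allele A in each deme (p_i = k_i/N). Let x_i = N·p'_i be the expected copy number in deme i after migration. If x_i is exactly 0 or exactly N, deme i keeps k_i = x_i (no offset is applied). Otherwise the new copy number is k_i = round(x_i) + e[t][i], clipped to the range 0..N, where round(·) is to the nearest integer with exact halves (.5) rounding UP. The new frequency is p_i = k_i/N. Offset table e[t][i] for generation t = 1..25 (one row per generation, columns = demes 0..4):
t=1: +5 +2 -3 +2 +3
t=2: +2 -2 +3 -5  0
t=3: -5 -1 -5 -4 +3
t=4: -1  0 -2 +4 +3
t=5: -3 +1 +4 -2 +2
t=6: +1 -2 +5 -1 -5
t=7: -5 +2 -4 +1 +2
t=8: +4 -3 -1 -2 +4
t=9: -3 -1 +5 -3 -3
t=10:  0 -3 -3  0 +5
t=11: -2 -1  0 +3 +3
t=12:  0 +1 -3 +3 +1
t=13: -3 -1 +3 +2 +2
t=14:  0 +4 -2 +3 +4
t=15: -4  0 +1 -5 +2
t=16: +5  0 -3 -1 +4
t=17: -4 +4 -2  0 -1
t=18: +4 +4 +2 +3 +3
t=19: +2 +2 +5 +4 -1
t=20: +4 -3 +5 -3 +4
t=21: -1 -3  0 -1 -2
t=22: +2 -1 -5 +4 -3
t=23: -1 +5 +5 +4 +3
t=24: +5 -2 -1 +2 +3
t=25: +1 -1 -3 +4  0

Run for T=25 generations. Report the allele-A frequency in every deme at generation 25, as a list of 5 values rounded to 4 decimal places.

t=0: k=[0 113 0 0 0]
t=1: x=[7.9100 97.1800 7.9100 0.0000 0.0000] k=[13 99 5 0 0]
t=2: x=[19.0200 86.4000 11.2300 0.3500 0.0000] k=[21 84 14 0 0]
t=3: x=[25.4100 74.6900 17.9200 0.9800 0.0000] k=[20 74 13 0 0]
t=4: x=[23.7800 65.9500 16.3600 0.9100 0.0000] k=[23 66 14 5 0]
t=5: x=[26.0100 59.3500 17.0100 5.2800 0.3500] k=[23 60 21 3 2]
t=6: x=[25.5900 54.6800 22.4700 4.1900 2.0700] k=[27 53 27 3 0]
t=7: x=[28.8200 49.3600 27.1400 4.4700 0.2100] k=[24 51 23 5 2]
t=8: x=[25.8900 47.1500 23.7000 6.0500 2.2100] k=[30 44 23 4 6]
t=9: x=[30.9800 41.5500 23.1400 5.4700 5.8600] k=[28 41 28 2 3]
t=10: x=[28.9100 39.1800 27.0900 3.8900 2.9300] k=[29 36 24 4 8]
t=11: x=[29.4900 34.6700 23.4400 5.6800 7.7200] k=[27 34 23 9 11]
t=12: x=[27.4900 32.7400 22.7900 10.1200 10.8600] k=[27 34 20 13 12]
t=13: x=[27.4900 32.5300 20.4900 13.4200 12.0700] k=[24 32 23 15 14]
t=14: x=[24.5600 30.8100 23.0700 15.4900 14.0700] k=[25 35 21 18 18]
t=15: x=[25.7000 33.3200 21.7700 18.2100 18.0000] k=[22 33 23 13 20]
t=16: x=[22.7700 31.5300 23.0000 14.1900 19.5100] k=[28 32 20 13 24]
t=17: x=[28.2800 30.8800 20.3500 14.2600 23.2300] k=[24 35 18 14 22]
t=18: x=[24.7700 33.0400 18.9100 14.8400 21.4400] k=[29 37 21 18 24]
t=19: x=[29.5600 35.3200 21.9100 18.6300 23.5800] k=[32 37 27 23 23]
t=20: x=[32.3500 35.9500 27.4200 23.2800 23.0000] k=[36 33 32 20 27]
t=21: x=[35.7900 33.1400 31.2300 21.3300 26.5100] k=[35 30 31 20 25]
t=22: x=[34.6500 30.4200 30.1600 21.1200 24.6500] k=[37 29 25 25 22]
t=23: x=[36.4400 29.2800 25.2800 24.7900 22.2100] k=[35 34 30 29 25]
t=24: x=[34.9300 33.7900 30.2100 28.7900 25.2800] k=[40 32 29 31 28]
t=25: x=[39.4400 32.3500 29.3500 30.6500 28.2100] k=[40 31 26 35 28]

[0.3540, 0.2743, 0.2301, 0.3097, 0.2478]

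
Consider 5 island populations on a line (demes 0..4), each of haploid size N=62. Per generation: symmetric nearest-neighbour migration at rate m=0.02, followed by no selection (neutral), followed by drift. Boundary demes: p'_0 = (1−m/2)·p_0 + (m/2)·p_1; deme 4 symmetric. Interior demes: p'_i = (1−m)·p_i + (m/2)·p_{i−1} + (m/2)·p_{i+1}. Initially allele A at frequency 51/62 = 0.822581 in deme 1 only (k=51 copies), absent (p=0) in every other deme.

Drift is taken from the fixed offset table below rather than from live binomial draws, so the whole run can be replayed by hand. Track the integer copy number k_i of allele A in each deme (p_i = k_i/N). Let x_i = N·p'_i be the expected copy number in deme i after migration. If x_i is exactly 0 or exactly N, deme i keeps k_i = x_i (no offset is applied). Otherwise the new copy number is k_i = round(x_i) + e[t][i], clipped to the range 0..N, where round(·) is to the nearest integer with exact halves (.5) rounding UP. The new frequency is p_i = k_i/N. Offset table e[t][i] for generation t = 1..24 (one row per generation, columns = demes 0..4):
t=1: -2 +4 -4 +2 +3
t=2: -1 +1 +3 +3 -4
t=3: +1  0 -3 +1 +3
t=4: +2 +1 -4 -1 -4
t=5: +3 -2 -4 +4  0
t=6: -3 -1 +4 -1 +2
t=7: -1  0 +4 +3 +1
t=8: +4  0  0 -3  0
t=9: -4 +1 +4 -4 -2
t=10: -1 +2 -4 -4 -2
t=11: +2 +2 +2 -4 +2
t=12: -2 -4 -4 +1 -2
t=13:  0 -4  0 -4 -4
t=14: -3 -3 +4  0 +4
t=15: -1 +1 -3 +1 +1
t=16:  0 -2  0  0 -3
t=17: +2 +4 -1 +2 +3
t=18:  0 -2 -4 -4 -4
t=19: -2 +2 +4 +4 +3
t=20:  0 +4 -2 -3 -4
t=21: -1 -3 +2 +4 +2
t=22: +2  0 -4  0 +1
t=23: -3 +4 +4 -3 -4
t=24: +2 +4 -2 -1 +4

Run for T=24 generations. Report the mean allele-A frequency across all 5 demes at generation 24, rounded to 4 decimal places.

t=0: k=[0 51 0 0 0]
t=1: x=[0.5100 49.9800 0.5100 0.0000 0.0000] k=[0 54 0 0 0]
t=2: x=[0.5400 52.9200 0.5400 0.0000 0.0000] k=[0 54 4 0 0]
t=3: x=[0.5400 52.9600 4.4600 0.0400 0.0000] k=[2 53 1 1 0]
t=4: x=[2.5100 51.9700 1.5200 0.9900 0.0100] k=[5 53 0 0 0]
t=5: x=[5.4800 51.9900 0.5300 0.0000 0.0000] k=[8 50 0 0 0]
t=6: x=[8.4200 49.0800 0.5000 0.0000 0.0000] k=[5 48 5 0 0]
t=7: x=[5.4300 47.1400 5.3800 0.0500 0.0000] k=[4 47 9 3 0]
t=8: x=[4.4300 46.1900 9.3200 3.0300 0.0300] k=[8 46 9 0 0]
t=9: x=[8.3800 45.2500 9.2800 0.0900 0.0000] k=[4 46 13 0 0]
t=10: x=[4.4200 45.2500 13.2000 0.1300 0.0000] k=[3 47 9 0 0]
t=11: x=[3.4400 46.1800 9.2900 0.0900 0.0000] k=[5 48 11 0 0]
t=12: x=[5.4300 47.2000 11.2600 0.1100 0.0000] k=[3 43 7 1 0]
t=13: x=[3.4000 42.2400 7.3000 1.0500 0.0100] k=[3 38 7 0 0]
t=14: x=[3.3500 37.3400 7.2400 0.0700 0.0000] k=[0 34 11 0 0]
t=15: x=[0.3400 33.4300 11.1200 0.1100 0.0000] k=[0 34 8 1 0]
t=16: x=[0.3400 33.4000 8.1900 1.0600 0.0100] k=[0 31 8 1 0]
t=17: x=[0.3100 30.4600 8.1600 1.0600 0.0100] k=[2 34 7 3 3]
t=18: x=[2.3200 33.4100 7.2300 3.0400 3.0000] k=[2 31 3 0 0]
t=19: x=[2.2900 30.4300 3.2500 0.0300 0.0000] k=[0 32 7 4 0]
t=20: x=[0.3200 31.4300 7.2200 3.9900 0.0400] k=[0 35 5 1 0]
t=21: x=[0.3500 34.3500 5.2600 1.0300 0.0100] k=[0 31 7 5 2]
t=22: x=[0.3100 30.4500 7.2200 4.9900 2.0300] k=[2 30 3 5 3]
t=23: x=[2.2800 29.4500 3.2900 4.9600 3.0200] k=[0 33 7 2 0]
t=24: x=[0.3300 32.4100 7.2100 2.0300 0.0200] k=[2 36 5 1 4]

0.1548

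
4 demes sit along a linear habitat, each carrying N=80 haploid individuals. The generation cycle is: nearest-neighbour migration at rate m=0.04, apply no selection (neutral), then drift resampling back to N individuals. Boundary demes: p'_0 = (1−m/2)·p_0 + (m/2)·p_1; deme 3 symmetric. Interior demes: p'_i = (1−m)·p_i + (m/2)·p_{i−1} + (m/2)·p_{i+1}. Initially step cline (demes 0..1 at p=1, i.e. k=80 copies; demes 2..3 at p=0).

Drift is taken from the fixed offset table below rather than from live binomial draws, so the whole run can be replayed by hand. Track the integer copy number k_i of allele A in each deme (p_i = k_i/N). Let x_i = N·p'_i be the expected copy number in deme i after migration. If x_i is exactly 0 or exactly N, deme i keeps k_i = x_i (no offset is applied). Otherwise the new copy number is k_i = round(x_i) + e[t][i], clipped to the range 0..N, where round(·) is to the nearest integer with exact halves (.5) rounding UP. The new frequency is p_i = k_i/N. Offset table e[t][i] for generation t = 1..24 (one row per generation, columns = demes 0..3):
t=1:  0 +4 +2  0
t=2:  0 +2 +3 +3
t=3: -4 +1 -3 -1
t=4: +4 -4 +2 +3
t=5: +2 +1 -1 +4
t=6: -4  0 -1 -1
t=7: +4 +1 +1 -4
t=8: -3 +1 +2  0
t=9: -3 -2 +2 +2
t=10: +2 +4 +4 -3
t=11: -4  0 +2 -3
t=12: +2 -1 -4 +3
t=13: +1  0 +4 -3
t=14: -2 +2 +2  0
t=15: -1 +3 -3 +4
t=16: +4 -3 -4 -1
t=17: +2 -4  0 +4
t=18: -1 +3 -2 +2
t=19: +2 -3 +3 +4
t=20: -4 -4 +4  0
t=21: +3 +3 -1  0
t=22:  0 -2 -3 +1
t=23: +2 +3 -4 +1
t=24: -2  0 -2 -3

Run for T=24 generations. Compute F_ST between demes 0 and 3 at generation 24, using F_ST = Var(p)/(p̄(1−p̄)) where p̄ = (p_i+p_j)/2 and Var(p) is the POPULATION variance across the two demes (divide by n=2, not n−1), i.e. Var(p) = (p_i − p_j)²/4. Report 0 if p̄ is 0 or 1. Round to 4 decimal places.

t=0: k=[80 80 0 0]
t=1: x=[80.0000 78.4000 1.6000 0.0000] k=[80 80 4 0]
t=2: x=[80.0000 78.4800 5.4400 0.0800] k=[80 80 8 3]
t=3: x=[80.0000 78.5600 9.3400 3.1000] k=[80 80 6 2]
t=4: x=[80.0000 78.5200 7.4000 2.0800] k=[80 75 9 5]
t=5: x=[79.9000 73.7800 10.2400 5.0800] k=[80 75 9 9]
t=6: x=[79.9000 73.7800 10.3200 9.0000] k=[76 74 9 8]
t=7: x=[75.9600 72.7400 10.2800 8.0200] k=[80 74 11 4]
t=8: x=[79.8800 72.8600 12.1200 4.1400] k=[77 74 14 4]
t=9: x=[76.9400 72.8600 15.0000 4.2000] k=[74 71 17 6]
t=10: x=[73.9400 69.9800 17.8600 6.2200] k=[76 74 22 3]
t=11: x=[75.9600 73.0000 22.6600 3.3800] k=[72 73 25 0]
t=12: x=[72.0200 72.0200 25.4600 0.5000] k=[74 71 21 4]
t=13: x=[73.9400 70.0600 21.6600 4.3400] k=[75 70 26 1]
t=14: x=[74.9000 69.2200 26.3800 1.5000] k=[73 71 28 2]
t=15: x=[72.9600 70.1800 28.3400 2.5200] k=[72 73 25 7]
t=16: x=[72.0200 72.0200 25.6000 7.3600] k=[76 69 22 6]
t=17: x=[75.8600 68.2000 22.6200 6.3200] k=[78 64 23 10]
t=18: x=[77.7200 63.4600 23.5600 10.2600] k=[77 66 22 12]
t=19: x=[76.7800 65.3400 22.6800 12.2000] k=[79 62 26 16]
t=20: x=[78.6600 61.6200 26.5200 16.2000] k=[75 58 31 16]
t=21: x=[74.6600 57.8000 31.2400 16.3000] k=[78 61 30 16]
t=22: x=[77.6600 60.7200 30.3400 16.2800] k=[78 59 27 17]
t=23: x=[77.6200 58.7400 27.4400 17.2000] k=[80 62 23 18]
t=24: x=[79.6400 61.5800 23.6800 18.1000] k=[78 62 22 15]

0.6370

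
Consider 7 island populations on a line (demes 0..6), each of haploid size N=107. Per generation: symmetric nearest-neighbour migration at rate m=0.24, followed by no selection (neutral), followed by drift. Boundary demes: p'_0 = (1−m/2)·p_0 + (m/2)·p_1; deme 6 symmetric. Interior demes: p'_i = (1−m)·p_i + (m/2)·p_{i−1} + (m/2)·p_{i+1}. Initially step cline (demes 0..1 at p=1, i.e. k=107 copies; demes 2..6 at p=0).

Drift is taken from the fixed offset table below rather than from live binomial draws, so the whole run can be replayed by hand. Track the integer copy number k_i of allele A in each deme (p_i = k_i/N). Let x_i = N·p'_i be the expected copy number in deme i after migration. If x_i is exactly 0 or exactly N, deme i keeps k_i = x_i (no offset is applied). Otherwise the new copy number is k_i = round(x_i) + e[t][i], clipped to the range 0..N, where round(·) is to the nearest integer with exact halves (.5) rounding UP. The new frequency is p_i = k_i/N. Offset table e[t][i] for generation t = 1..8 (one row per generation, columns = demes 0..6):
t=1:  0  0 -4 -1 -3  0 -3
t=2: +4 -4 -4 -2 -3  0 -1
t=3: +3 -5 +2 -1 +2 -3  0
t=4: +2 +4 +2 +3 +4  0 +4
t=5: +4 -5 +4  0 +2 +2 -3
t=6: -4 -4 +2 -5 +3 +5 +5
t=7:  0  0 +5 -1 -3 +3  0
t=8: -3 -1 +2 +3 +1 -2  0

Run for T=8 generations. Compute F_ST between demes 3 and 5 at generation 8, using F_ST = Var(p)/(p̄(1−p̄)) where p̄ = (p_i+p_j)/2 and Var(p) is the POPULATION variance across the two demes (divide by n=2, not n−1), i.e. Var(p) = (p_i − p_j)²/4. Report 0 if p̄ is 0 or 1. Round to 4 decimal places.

0.0152

t=0: k=[107 107 0 0 0 0 0]
t=1: x=[107.0000 94.1600 12.8400 0.0000 0.0000 0.0000 0.0000] k=[107 94 9 0 0 0 0]
t=2: x=[105.4400 85.3600 18.1200 1.0800 0.0000 0.0000 0.0000] k=[107 81 14 0 0 0 0]
t=3: x=[103.8800 76.0800 20.3600 1.6800 0.0000 0.0000 0.0000] k=[107 71 22 1 0 0 0]
t=4: x=[102.6800 69.4400 25.3600 3.4000 0.1200 0.0000 0.0000] k=[105 73 27 6 4 0 0]
t=5: x=[101.1600 71.3200 30.0000 8.2800 3.7600 0.4800 0.0000] k=[105 66 34 8 6 2 0]
t=6: x=[100.3200 66.8400 34.7200 10.8800 5.7600 2.2400 0.2400] k=[96 63 37 6 9 7 5]
t=7: x=[92.0400 63.8400 36.4000 10.0800 8.4000 7.0000 5.2400] k=[92 64 41 9 5 10 5]
t=8: x=[88.6400 64.6000 39.9200 12.3600 6.0800 8.8000 5.6000] k=[86 64 42 15 7 7 6]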